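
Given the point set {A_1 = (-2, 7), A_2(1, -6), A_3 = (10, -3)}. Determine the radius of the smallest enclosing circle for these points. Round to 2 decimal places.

7.85

Side lengths²: A_1A_2² = 178, A_1A_3² = 244, A_2A_3² = 90.
Since A_1A_3² = 244 < 178 + 90 = 268, the triangle is acute, so the smallest enclosing circle is the circumcircle.
Circumcentre = (74/21, 10/7), r² = 27145/441.
r = √(27145/441) ≈ 7.85.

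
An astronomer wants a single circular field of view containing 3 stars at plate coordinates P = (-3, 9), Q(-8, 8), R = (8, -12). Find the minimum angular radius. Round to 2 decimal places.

12.81

Side lengths²: PQ² = 26, PR² = 562, QR² = 656.
Since QR² = 656 ≥ 562 + 26 = 588, the angle opposite QR is not acute, so the smallest enclosing circle has QR as diameter.
Centre = midpoint of QR = (0, -2), r² = 656/4 = 164.
r = √164 ≈ 12.81.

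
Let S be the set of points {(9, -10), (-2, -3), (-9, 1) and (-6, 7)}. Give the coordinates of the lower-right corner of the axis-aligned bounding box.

(9, -10)

x-range [-9, 9], y-range [-10, 7].
The lower-right corner is (9, -10).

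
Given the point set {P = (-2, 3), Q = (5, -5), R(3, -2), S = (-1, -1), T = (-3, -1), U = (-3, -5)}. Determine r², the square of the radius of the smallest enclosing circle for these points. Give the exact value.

28.69140625

By Welzl's lemma the MEC is supported by two points (diametrically opposite) or three points (on a circumcircle).
The minimum enclosing circle is determined by three boundary points: P, Q, U.
Their circumcentre is (1, -1.4375) with r² = 28.69140625.
The farthest remaining point T is at distance² 16.19140625 ≤ 28.69140625.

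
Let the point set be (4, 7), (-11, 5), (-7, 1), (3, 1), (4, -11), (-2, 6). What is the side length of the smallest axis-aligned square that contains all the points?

18

The bounding box has width 15 and height 18.
An axis-aligned square enclosing the set must have side ≥ max(width, height).
So the minimum side is max(15, 18) = 18.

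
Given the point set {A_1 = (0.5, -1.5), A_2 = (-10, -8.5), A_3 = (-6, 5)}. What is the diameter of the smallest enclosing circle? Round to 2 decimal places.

14.36

Side lengths²: A_1A_2² = 159.25, A_1A_3² = 84.5, A_2A_3² = 198.25.
Since A_2A_3² = 198.25 < 159.25 + 84.5 = 243.75, the triangle is acute, so the smallest enclosing circle is the circumcircle.
Circumcentre = (-6.65, -2.15), r² = 51.545.
Diameter = 2r = 2√(51.545) ≈ 14.36.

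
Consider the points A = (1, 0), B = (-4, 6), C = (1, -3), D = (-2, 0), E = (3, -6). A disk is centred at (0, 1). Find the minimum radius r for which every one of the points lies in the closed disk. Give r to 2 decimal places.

The required radius is the distance from (0, 1) to the farthest point.
Squared distances: 2, 41, 17, 5, 58.
Maximum is 58, attained at E.
r = √58 ≈ 7.62.

7.62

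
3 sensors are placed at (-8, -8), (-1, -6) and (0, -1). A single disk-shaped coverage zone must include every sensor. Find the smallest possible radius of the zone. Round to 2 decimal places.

5.32

Call the three points A, B, C in the order given.
Side lengths²: AB² = 53, AC² = 113, BC² = 26.
Since AC² = 113 ≥ 53 + 26 = 79, the angle opposite AC is not acute, so the smallest enclosing circle has AC as diameter.
Centre = midpoint of AC = (-4, -4.5), r² = 113/4 = 28.25.
r = √(28.25) ≈ 5.32.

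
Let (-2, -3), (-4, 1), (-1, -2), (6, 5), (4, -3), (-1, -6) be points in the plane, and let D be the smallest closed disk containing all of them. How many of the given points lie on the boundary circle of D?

3

The minimum enclosing circle is determined by three boundary points: (-4, 1), (6, 5), (-1, -6).
Their circumcentre is (97/41, -17/41) with r² = 71485/1681.
The farthest remaining point (-2, -3) is at distance² 43277/1681 ≤ 71485/1681.
The points at distance exactly r from the centre are (-4, 1), (6, 5), (-1, -6) — 3 points.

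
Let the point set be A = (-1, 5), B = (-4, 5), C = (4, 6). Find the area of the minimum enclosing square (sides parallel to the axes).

64

The bounding box has width 8 and height 1.
An axis-aligned square enclosing the set must have side ≥ max(width, height).
So the minimum side is max(8, 1) = 8.
Area = 8² = 64.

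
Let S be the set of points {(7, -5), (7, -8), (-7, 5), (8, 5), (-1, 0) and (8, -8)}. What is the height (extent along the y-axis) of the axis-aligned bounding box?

13

max y = 5, min y = -8, so height = 13.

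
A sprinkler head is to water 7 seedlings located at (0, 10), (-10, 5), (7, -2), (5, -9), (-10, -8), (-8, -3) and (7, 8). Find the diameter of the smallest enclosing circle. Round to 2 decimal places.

By Welzl's lemma the MEC is supported by two points (diametrically opposite) or three points (on a circumcircle).
The farthest pair is (-10, -8)–(7, 8) with squared distance 545. The circle on this segment as diameter has centre (-1.5, 0) and r² = 545/4 = 136.25.
Check (0, 10): distance² to centre = 102.25 ≤ 136.25, so it lies inside.
All remaining points lie in this disk, and no smaller disk contains both endpoints, so this is the minimum enclosing circle.
Diameter = 2r = 2√(136.25) ≈ 23.35.

23.35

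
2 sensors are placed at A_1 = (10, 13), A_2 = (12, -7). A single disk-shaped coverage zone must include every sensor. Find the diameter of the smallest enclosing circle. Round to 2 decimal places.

20.10

The smallest circle enclosing two points has them as diameter endpoints.
Centre = midpoint = (11, 3); r² = |A_1A_2|²/4 = 404/4 = 101.
Diameter = 2r = 2√101 ≈ 20.10.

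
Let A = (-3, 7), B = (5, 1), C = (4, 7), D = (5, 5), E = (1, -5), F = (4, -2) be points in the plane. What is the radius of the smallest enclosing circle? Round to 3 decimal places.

A smallest enclosing disk is always determined by at most three of the input points on its boundary.
The minimum enclosing circle is determined by three boundary points: A, C, E.
Their circumcentre is (0.5, 1.5) with r² = 42.5.
The farthest remaining point D is at distance² 32.5 ≤ 42.5.
r = √(42.5) ≈ 6.519.

6.519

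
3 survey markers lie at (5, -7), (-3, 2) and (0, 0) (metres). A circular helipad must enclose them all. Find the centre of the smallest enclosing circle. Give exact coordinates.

Call the three points A, B, C in the order given.
Side lengths²: AB² = 145, AC² = 74, BC² = 13.
Since AB² = 145 ≥ 74 + 13 = 87, the angle opposite AB is not acute, so the smallest enclosing circle has AB as diameter.
Centre = midpoint of AB = (1, -2.5), r² = 145/4 = 36.25.
Centre = (1, -2.5).

(1, -2.5)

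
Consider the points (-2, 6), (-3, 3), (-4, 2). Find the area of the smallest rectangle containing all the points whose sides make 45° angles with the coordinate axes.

6

In coordinates u = x + y, v = x − y the rectangle is axis-aligned; the map (x,y)→(u,v) scales areas by 2.
u-values: 4, 0, -2; range = 4 − (-2) = 6.
v-values: -8, -6, -6; range = -6 − (-8) = 2.
Area = (6 × 2) / 2 = 6.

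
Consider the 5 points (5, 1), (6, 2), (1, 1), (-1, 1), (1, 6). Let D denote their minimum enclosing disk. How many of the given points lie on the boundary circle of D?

3

By Welzl's lemma the MEC is supported by two points (diametrically opposite) or three points (on a circumcircle).
The minimum enclosing circle is determined by three boundary points: (6, 2), (-1, 1), (1, 6).
Their circumcentre is (155/66, 169/66) with r² = 29725/2178.
The farthest remaining point (5, 1) is at distance² 20617/2178 ≤ 29725/2178.
The points at distance exactly r from the centre are (6, 2), (-1, 1), (1, 6) — 3 points.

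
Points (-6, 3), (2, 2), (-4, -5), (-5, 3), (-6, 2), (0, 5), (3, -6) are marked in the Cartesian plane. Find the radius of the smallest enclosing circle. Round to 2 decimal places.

The minimum enclosing circle is determined by three boundary points: (-6, 3), (0, 5), (3, -6).
Their circumcentre is (-1.25, -1.25) with r² = 40.625.
The farthest remaining point (-6, 2) is at distance² 33.125 ≤ 40.625.
r = √(40.625) ≈ 6.37.

6.37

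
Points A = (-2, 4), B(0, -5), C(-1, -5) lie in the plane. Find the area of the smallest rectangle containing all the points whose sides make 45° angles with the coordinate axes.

In coordinates u = x + y, v = x − y the rectangle is axis-aligned; the map (x,y)→(u,v) scales areas by 2.
u-values: 2, -5, -6; range = 2 − (-6) = 8.
v-values: -6, 5, 4; range = 5 − (-6) = 11.
Area = (8 × 11) / 2 = 44.

44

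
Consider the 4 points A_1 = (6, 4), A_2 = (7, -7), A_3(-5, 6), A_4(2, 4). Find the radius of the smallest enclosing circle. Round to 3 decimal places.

8.846

The farthest pair is A_2–A_3 with squared distance 313. The circle on this segment as diameter has centre (1, -0.5) and r² = 313/4 = 78.25.
Check A_1: distance² to centre = 45.25 ≤ 78.25, so it lies inside.
All remaining points lie in this disk, and no smaller disk contains both endpoints, so this is the minimum enclosing circle.
r = √(78.25) ≈ 8.846.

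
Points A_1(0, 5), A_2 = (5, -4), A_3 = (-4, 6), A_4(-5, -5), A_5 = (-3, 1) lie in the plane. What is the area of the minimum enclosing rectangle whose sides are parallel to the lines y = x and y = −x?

142.5

In coordinates u = x + y, v = x − y the rectangle is axis-aligned; the map (x,y)→(u,v) scales areas by 2.
u-values: 5, 1, 2, -10, -2; range = 5 − (-10) = 15.
v-values: -5, 9, -10, 0, -4; range = 9 − (-10) = 19.
Area = (15 × 19) / 2 = 142.5.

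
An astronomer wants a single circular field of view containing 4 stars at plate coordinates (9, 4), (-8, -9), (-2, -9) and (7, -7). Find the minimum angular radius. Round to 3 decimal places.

The farthest pair is (9, 4)–(-8, -9) with squared distance 458. The circle on this segment as diameter has centre (0.5, -2.5) and r² = 458/4 = 114.5.
Check (-2, -9): distance² to centre = 48.5 ≤ 114.5, so it lies inside.
All remaining points lie in this disk, and no smaller disk contains both endpoints, so this is the minimum enclosing circle.
r = √(114.5) ≈ 10.700.

10.700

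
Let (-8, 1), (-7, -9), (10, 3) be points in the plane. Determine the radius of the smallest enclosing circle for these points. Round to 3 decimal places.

Call the three points A, B, C in the order given.
Side lengths²: AB² = 101, AC² = 328, BC² = 433.
Since BC² = 433 ≥ 328 + 101 = 429, the angle opposite BC is not acute, so the smallest enclosing circle has BC as diameter.
Centre = midpoint of BC = (1.5, -3), r² = 433/4 = 108.25.
r = √(108.25) ≈ 10.404.

10.404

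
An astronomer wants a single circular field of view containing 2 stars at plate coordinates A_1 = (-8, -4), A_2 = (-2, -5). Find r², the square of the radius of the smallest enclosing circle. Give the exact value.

9.25

The smallest circle enclosing two points has them as diameter endpoints.
Centre = midpoint = (-5, -4.5); r² = |A_1A_2|²/4 = 37/4 = 9.25.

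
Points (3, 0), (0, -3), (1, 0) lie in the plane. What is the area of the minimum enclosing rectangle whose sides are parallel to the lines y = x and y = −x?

6

In coordinates u = x + y, v = x − y the rectangle is axis-aligned; the map (x,y)→(u,v) scales areas by 2.
u-values: 3, -3, 1; range = 3 − (-3) = 6.
v-values: 3, 3, 1; range = 3 − 1 = 2.
Area = (6 × 2) / 2 = 6.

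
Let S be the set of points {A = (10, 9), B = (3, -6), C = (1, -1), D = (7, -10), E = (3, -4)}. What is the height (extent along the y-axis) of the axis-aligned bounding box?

19

max y = 9, min y = -10, so height = 19.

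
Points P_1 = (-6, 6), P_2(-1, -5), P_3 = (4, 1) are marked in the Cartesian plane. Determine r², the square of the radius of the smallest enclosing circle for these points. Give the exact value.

Side lengths²: P_1P_2² = 146, P_1P_3² = 125, P_2P_3² = 61.
Since P_1P_2² = 146 < 125 + 61 = 186, the triangle is acute, so the smallest enclosing circle is the circumcircle.
Circumcentre = (-75/34, 37/34), r² = 22265/578.

22265/578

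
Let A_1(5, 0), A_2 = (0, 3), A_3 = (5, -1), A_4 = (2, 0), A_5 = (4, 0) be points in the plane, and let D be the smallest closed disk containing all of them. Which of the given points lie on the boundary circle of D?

A smallest enclosing disk is always determined by at most three of the input points on its boundary.
The farthest pair is A_2–A_3 with squared distance 41. The circle on this segment as diameter has centre (2.5, 1) and r² = 41/4 = 10.25.
Check A_1: distance² to centre = 7.25 ≤ 10.25, so it lies inside.
All remaining points lie in this disk, and no smaller disk contains both endpoints, so this is the minimum enclosing circle.
The points at distance exactly r from the centre are A_2, A_3 — 2 points.

A_2, A_3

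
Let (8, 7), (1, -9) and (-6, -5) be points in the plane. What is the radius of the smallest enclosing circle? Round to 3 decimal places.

Call the three points A, B, C in the order given.
Side lengths²: AB² = 305, AC² = 340, BC² = 65.
Since AC² = 340 < 305 + 65 = 370, the triangle is acute, so the smallest enclosing circle is the circumcircle.
Circumcentre = (23/14, 0.25), r² = 67405/784.
r = √(67405/784) ≈ 9.272.

9.272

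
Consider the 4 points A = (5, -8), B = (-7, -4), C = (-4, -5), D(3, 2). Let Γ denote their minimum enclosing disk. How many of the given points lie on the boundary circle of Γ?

By Welzl's lemma the MEC is supported by two points (diametrically opposite) or three points (on a circumcircle).
The minimum enclosing circle is determined by three boundary points: A, B, D.
Their circumcentre is (-2/7, -27/7) with r² = 2210/49.
The farthest remaining point C is at distance² 740/49 ≤ 2210/49.
The points at distance exactly r from the centre are A, B, D — 3 points.

3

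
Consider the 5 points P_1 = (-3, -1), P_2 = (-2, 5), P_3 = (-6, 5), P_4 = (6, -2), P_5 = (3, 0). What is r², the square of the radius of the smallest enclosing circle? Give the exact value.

The minimum enclosing circle of a finite set is fixed by two of the points (as a diameter) or three (as a circumcircle).
The farthest pair is P_3–P_4 with squared distance 193. The circle on this segment as diameter has centre (0, 1.5) and r² = 193/4 = 48.25.
Check P_1: distance² to centre = 15.25 ≤ 48.25, so it lies inside.
All remaining points lie in this disk, and no smaller disk contains both endpoints, so this is the minimum enclosing circle.

48.25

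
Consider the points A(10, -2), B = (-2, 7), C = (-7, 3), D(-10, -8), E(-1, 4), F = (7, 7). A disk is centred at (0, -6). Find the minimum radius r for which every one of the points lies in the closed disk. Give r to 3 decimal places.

The required radius is the distance from (0, -6) to the farthest point.
Squared distances: 116, 173, 130, 104, 101, 218.
Maximum is 218, attained at F.
r = √218 ≈ 14.765.

14.765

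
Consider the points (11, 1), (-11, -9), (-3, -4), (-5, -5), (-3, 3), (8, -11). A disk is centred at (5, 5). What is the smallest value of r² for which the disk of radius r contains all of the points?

The required radius is the distance from (5, 5) to the farthest point.
Squared distances: 52, 452, 145, 200, 68, 265.
Maximum is 452, attained at (-11, -9).

452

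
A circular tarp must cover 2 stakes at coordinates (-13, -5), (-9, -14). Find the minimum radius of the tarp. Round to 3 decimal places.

4.924

The smallest circle enclosing two points has them as diameter endpoints.
Centre = midpoint = (-11, -9.5); r² = |(-13, -5)−(-9, -14)|²/4 = 97/4 = 24.25.
r = √(24.25) ≈ 4.924.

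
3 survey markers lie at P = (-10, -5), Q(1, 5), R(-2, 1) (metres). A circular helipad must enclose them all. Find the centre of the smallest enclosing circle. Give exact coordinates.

(-4.5, 0)

Side lengths²: PQ² = 221, PR² = 100, QR² = 25.
Since PQ² = 221 ≥ 100 + 25 = 125, the angle opposite PQ is not acute, so the smallest enclosing circle has PQ as diameter.
Centre = midpoint of PQ = (-4.5, 0), r² = 221/4 = 55.25.
Centre = (-4.5, 0).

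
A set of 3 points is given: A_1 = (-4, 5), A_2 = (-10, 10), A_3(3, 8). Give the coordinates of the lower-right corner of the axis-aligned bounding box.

(3, 5)

x-range [-10, 3], y-range [5, 10].
The lower-right corner is (3, 5).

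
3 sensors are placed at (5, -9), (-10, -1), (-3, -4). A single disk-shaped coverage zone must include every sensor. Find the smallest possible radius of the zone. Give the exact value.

8.5

Call the three points A, B, C in the order given.
Side lengths²: AB² = 289, AC² = 89, BC² = 58.
Since AB² = 289 ≥ 89 + 58 = 147, the angle opposite AB is not acute, so the smallest enclosing circle has AB as diameter.
Centre = midpoint of AB = (-2.5, -5), r² = 289/4 = 72.25.
r = √(72.25) = 8.5.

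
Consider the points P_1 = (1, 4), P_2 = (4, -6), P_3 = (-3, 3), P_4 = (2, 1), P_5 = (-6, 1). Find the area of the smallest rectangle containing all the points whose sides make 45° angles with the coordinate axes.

In coordinates u = x + y, v = x − y the rectangle is axis-aligned; the map (x,y)→(u,v) scales areas by 2.
u-values: 5, -2, 0, 3, -5; range = 5 − (-5) = 10.
v-values: -3, 10, -6, 1, -7; range = 10 − (-7) = 17.
Area = (10 × 17) / 2 = 85.

85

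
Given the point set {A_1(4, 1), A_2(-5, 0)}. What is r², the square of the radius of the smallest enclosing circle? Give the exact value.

The smallest circle enclosing two points has them as diameter endpoints.
Centre = midpoint = (-0.5, 0.5); r² = |A_1A_2|²/4 = 82/4 = 20.5.

20.5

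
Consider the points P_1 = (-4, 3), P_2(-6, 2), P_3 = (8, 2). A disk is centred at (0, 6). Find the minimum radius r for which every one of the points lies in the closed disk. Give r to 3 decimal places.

8.944

The required radius is the distance from (0, 6) to the farthest point.
Squared distances: 25, 52, 80.
Maximum is 80, attained at P_3.
r = √80 ≈ 8.944.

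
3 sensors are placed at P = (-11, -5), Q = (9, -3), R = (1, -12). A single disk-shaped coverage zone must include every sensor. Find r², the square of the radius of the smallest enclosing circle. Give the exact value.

Side lengths²: PQ² = 404, PR² = 193, QR² = 145.
Since PQ² = 404 ≥ 193 + 145 = 338, the angle opposite PQ is not acute, so the smallest enclosing circle has PQ as diameter.
Centre = midpoint of PQ = (-1, -4), r² = 404/4 = 101.

101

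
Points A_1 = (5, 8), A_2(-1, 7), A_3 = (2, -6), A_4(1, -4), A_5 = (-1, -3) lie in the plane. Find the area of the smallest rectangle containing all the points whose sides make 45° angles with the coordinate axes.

In coordinates u = x + y, v = x − y the rectangle is axis-aligned; the map (x,y)→(u,v) scales areas by 2.
u-values: 13, 6, -4, -3, -4; range = 13 − (-4) = 17.
v-values: -3, -8, 8, 5, 2; range = 8 − (-8) = 16.
Area = (17 × 16) / 2 = 136.

136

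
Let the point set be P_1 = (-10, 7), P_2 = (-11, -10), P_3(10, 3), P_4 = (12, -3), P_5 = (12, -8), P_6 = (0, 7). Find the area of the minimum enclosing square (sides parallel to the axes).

529

The bounding box has width 23 and height 17.
An axis-aligned square enclosing the set must have side ≥ max(width, height).
So the minimum side is max(23, 17) = 23.
Area = 23² = 529.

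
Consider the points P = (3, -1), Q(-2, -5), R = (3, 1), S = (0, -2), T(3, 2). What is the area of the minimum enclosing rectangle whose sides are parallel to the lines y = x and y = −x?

18

In coordinates u = x + y, v = x − y the rectangle is axis-aligned; the map (x,y)→(u,v) scales areas by 2.
u-values: 2, -7, 4, -2, 5; range = 5 − (-7) = 12.
v-values: 4, 3, 2, 2, 1; range = 4 − 1 = 3.
Area = (12 × 3) / 2 = 18.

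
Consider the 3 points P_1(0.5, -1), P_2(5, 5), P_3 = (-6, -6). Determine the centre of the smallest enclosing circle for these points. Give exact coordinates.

(-0.5, -0.5)

Side lengths²: P_1P_2² = 56.25, P_1P_3² = 67.25, P_2P_3² = 242.
Since P_2P_3² = 242 ≥ 67.25 + 56.25 = 123.5, the angle opposite P_2P_3 is not acute, so the smallest enclosing circle has P_2P_3 as diameter.
Centre = midpoint of P_2P_3 = (-0.5, -0.5), r² = 242/4 = 60.5.
Centre = (-0.5, -0.5).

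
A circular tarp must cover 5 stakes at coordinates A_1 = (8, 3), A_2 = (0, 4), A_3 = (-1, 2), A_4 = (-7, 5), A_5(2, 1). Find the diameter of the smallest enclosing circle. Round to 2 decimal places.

A smallest enclosing disk is always determined by at most three of the input points on its boundary.
The farthest pair is A_1–A_4 with squared distance 229. The circle on this segment as diameter has centre (0.5, 4) and r² = 229/4 = 57.25.
Check A_2: distance² to centre = 0.25 ≤ 57.25, so it lies inside.
All remaining points lie in this disk, and no smaller disk contains both endpoints, so this is the minimum enclosing circle.
Diameter = 2r = 2√(57.25) ≈ 15.13.

15.13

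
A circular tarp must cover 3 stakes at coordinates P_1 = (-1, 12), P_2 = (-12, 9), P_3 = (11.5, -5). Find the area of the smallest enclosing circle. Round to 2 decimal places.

Side lengths²: P_1P_2² = 130, P_1P_3² = 445.25, P_2P_3² = 748.25.
Since P_2P_3² = 748.25 ≥ 445.25 + 130 = 575.25, the angle opposite P_2P_3 is not acute, so the smallest enclosing circle has P_2P_3 as diameter.
Centre = midpoint of P_2P_3 = (-0.25, 2), r² = 748.25/4 = 187.0625.
Area = π·r² = π·187.0625 ≈ 587.67.

587.67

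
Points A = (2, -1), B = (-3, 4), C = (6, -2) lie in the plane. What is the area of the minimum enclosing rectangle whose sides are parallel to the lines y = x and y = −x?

In coordinates u = x + y, v = x − y the rectangle is axis-aligned; the map (x,y)→(u,v) scales areas by 2.
u-values: 1, 1, 4; range = 4 − 1 = 3.
v-values: 3, -7, 8; range = 8 − (-7) = 15.
Area = (3 × 15) / 2 = 22.5.

22.5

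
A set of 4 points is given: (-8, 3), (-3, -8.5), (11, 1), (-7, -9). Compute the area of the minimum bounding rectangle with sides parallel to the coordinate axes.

228

x ranges over [-8, 11], width 19.
y ranges over [-9, 3], height 12.
Area = 19 × 12 = 228.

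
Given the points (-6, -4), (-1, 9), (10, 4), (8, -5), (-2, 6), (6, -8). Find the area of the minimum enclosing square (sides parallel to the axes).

289

The bounding box has width 16 and height 17.
An axis-aligned square enclosing the set must have side ≥ max(width, height).
So the minimum side is max(16, 17) = 17.
Area = 17² = 289.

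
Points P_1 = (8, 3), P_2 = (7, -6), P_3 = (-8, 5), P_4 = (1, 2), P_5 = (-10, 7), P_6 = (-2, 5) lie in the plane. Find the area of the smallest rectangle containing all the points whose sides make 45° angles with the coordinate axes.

210

In coordinates u = x + y, v = x − y the rectangle is axis-aligned; the map (x,y)→(u,v) scales areas by 2.
u-values: 11, 1, -3, 3, -3, 3; range = 11 − (-3) = 14.
v-values: 5, 13, -13, -1, -17, -7; range = 13 − (-17) = 30.
Area = (14 × 30) / 2 = 210.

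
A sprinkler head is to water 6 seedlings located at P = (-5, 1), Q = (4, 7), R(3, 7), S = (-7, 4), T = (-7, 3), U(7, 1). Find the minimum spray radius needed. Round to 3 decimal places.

The farthest pair is S–U with squared distance 205. The circle on this segment as diameter has centre (0, 2.5) and r² = 205/4 = 51.25.
Check P: distance² to centre = 27.25 ≤ 51.25, so it lies inside.
All remaining points lie in this disk, and no smaller disk contains both endpoints, so this is the minimum enclosing circle.
r = √(51.25) ≈ 7.159.

7.159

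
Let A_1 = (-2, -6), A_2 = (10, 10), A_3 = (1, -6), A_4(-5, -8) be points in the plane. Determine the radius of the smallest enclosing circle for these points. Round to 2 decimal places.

By Welzl's lemma the MEC is supported by two points (diametrically opposite) or three points (on a circumcircle).
The farthest pair is A_2–A_4 with squared distance 549. The circle on this segment as diameter has centre (2.5, 1) and r² = 549/4 = 137.25.
Check A_1: distance² to centre = 69.25 ≤ 137.25, so it lies inside.
All remaining points lie in this disk, and no smaller disk contains both endpoints, so this is the minimum enclosing circle.
r = √(137.25) ≈ 11.72.

11.72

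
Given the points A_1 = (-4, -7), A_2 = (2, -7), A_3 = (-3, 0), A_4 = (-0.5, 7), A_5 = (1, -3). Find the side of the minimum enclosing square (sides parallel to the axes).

14

The bounding box has width 6 and height 14.
An axis-aligned square enclosing the set must have side ≥ max(width, height).
So the minimum side is max(6, 14) = 14.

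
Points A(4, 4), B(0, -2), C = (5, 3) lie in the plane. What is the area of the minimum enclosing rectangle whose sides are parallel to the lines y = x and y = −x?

In coordinates u = x + y, v = x − y the rectangle is axis-aligned; the map (x,y)→(u,v) scales areas by 2.
u-values: 8, -2, 8; range = 8 − (-2) = 10.
v-values: 0, 2, 2; range = 2 − 0 = 2.
Area = (10 × 2) / 2 = 10.

10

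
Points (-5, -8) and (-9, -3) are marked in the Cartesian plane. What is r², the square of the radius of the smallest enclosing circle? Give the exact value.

10.25

The smallest circle enclosing two points has them as diameter endpoints.
Centre = midpoint = (-7, -5.5); r² = |(-5, -8)−(-9, -3)|²/4 = 41/4 = 10.25.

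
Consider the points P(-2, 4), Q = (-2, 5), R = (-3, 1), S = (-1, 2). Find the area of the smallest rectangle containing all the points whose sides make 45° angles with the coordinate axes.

In coordinates u = x + y, v = x − y the rectangle is axis-aligned; the map (x,y)→(u,v) scales areas by 2.
u-values: 2, 3, -2, 1; range = 3 − (-2) = 5.
v-values: -6, -7, -4, -3; range = -3 − (-7) = 4.
Area = (5 × 4) / 2 = 10.

10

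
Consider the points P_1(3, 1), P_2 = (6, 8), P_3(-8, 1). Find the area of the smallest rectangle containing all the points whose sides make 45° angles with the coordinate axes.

115.5

In coordinates u = x + y, v = x − y the rectangle is axis-aligned; the map (x,y)→(u,v) scales areas by 2.
u-values: 4, 14, -7; range = 14 − (-7) = 21.
v-values: 2, -2, -9; range = 2 − (-9) = 11.
Area = (21 × 11) / 2 = 115.5.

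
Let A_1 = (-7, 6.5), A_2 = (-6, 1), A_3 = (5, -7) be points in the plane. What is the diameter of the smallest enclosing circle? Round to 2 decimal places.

Side lengths²: A_1A_2² = 31.25, A_1A_3² = 326.25, A_2A_3² = 185.
Since A_1A_3² = 326.25 ≥ 185 + 31.25 = 216.25, the angle opposite A_1A_3 is not acute, so the smallest enclosing circle has A_1A_3 as diameter.
Centre = midpoint of A_1A_3 = (-1, -0.25), r² = 326.25/4 = 81.5625.
Diameter = 2r = 2√(81.5625) ≈ 18.06.

18.06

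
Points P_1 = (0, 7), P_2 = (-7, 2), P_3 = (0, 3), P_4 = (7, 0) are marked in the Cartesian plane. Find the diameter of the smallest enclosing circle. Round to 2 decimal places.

14.14

By Welzl's lemma the MEC is supported by two points (diametrically opposite) or three points (on a circumcircle).
The farthest pair is P_2–P_4 with squared distance 200. The circle on this segment as diameter has centre (0, 1) and r² = 200/4 = 50.
Check P_1: distance² to centre = 36 ≤ 50, so it lies inside.
All remaining points lie in this disk, and no smaller disk contains both endpoints, so this is the minimum enclosing circle.
Diameter = 2r = 2√50 ≈ 14.14.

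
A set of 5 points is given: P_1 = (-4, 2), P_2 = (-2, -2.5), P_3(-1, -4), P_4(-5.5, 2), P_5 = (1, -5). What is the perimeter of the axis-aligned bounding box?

Width = max x − min x = 1 − (-5.5) = 6.5.
Height = max y − min y = 2 − (-5) = 7.
Perimeter = 2(6.5 + 7) = 27.

27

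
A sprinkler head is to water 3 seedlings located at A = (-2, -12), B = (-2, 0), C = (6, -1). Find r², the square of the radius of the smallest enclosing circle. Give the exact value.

Side lengths²: AB² = 144, AC² = 185, BC² = 65.
Since AC² = 185 < 144 + 65 = 209, the triangle is acute, so the smallest enclosing circle is the circumcircle.
Circumcentre = (1.3125, -6), r² = 46.97265625.

46.97265625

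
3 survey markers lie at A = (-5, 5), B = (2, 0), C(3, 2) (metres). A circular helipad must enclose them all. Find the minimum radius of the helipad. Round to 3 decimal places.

Side lengths²: AB² = 74, AC² = 73, BC² = 5.
Since AB² = 74 < 73 + 5 = 78, the triangle is acute, so the smallest enclosing circle is the circumcircle.
Circumcentre = (-47/38, 109/38), r² = 13505/722.
r = √(13505/722) ≈ 4.325.

4.325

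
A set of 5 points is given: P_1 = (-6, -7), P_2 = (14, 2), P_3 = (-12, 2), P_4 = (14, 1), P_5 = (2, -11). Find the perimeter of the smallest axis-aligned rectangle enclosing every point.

Width = max x − min x = 14 − (-12) = 26.
Height = max y − min y = 2 − (-11) = 13.
Perimeter = 2(26 + 13) = 78.

78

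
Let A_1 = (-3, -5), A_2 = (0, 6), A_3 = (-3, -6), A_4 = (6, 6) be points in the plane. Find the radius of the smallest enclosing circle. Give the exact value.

7.5

By Welzl's lemma the MEC is supported by two points (diametrically opposite) or three points (on a circumcircle).
The farthest pair is A_3–A_4 with squared distance 225. The circle on this segment as diameter has centre (1.5, 0) and r² = 225/4 = 56.25.
Check A_1: distance² to centre = 45.25 ≤ 56.25, so it lies inside.
All remaining points lie in this disk, and no smaller disk contains both endpoints, so this is the minimum enclosing circle.
r = √(56.25) = 7.5.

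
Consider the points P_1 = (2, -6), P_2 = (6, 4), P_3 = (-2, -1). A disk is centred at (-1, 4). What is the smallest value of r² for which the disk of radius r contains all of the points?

109

The required radius is the distance from (-1, 4) to the farthest point.
Squared distances: 109, 49, 26.
Maximum is 109, attained at P_1.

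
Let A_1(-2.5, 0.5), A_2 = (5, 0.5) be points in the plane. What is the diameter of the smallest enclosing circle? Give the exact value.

The smallest circle enclosing two points has them as diameter endpoints.
Centre = midpoint = (1.25, 0.5); r² = |A_1A_2|²/4 = 56.25/4 = 14.0625.
Diameter = 2r = 2√(14.0625) = 7.5.

7.5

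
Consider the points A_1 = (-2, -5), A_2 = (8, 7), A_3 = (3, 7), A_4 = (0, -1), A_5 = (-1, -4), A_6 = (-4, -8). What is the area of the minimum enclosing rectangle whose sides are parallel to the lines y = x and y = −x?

108

In coordinates u = x + y, v = x − y the rectangle is axis-aligned; the map (x,y)→(u,v) scales areas by 2.
u-values: -7, 15, 10, -1, -5, -12; range = 15 − (-12) = 27.
v-values: 3, 1, -4, 1, 3, 4; range = 4 − (-4) = 8.
Area = (27 × 8) / 2 = 108.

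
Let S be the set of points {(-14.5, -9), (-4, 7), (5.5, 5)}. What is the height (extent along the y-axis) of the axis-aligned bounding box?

max y = 7, min y = -9, so height = 16.

16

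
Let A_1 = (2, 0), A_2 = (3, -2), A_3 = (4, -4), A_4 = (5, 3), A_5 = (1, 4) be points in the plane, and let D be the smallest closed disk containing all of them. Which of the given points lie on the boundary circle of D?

A_3, A_5

By Welzl's lemma the MEC is supported by two points (diametrically opposite) or three points (on a circumcircle).
The farthest pair is A_3–A_5 with squared distance 73. The circle on this segment as diameter has centre (2.5, 0) and r² = 73/4 = 18.25.
Check A_1: distance² to centre = 0.25 ≤ 18.25, so it lies inside.
All remaining points lie in this disk, and no smaller disk contains both endpoints, so this is the minimum enclosing circle.
The points at distance exactly r from the centre are A_3, A_5 — 2 points.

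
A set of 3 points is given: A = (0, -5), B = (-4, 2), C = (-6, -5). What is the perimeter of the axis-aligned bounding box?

26

Width = max x − min x = 0 − (-6) = 6.
Height = max y − min y = 2 − (-5) = 7.
Perimeter = 2(6 + 7) = 26.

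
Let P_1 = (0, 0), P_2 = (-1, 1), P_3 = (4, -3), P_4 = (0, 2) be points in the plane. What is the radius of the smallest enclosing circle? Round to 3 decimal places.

The minimum enclosing circle is determined by three boundary points: P_2, P_3, P_4.
Their circumcentre is (31/18, -13/18) with r² = 1681/162.
The farthest remaining point P_1 is at distance² 565/162 ≤ 1681/162.
r = √(1681/162) ≈ 3.221.

3.221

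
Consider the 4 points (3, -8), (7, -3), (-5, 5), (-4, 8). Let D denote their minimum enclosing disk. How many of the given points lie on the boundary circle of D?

The minimum enclosing circle of a finite set is fixed by two of the points (as a diameter) or three (as a circumcircle).
The farthest pair is (3, -8)–(-4, 8) with squared distance 305. The circle on this segment as diameter has centre (-0.5, 0) and r² = 305/4 = 76.25.
Check (7, -3): distance² to centre = 65.25 ≤ 76.25, so it lies inside.
All remaining points lie in this disk, and no smaller disk contains both endpoints, so this is the minimum enclosing circle.
The points at distance exactly r from the centre are (3, -8), (-4, 8) — 2 points.

2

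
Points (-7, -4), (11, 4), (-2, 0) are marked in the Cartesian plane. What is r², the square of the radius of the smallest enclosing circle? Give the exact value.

Call the three points A, B, C in the order given.
Side lengths²: AB² = 388, AC² = 41, BC² = 185.
Since AB² = 388 ≥ 185 + 41 = 226, the angle opposite AB is not acute, so the smallest enclosing circle has AB as diameter.
Centre = midpoint of AB = (2, 0), r² = 388/4 = 97.

97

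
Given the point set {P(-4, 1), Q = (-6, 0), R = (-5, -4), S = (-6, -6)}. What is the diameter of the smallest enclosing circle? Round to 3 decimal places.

By Welzl's lemma the MEC is supported by two points (diametrically opposite) or three points (on a circumcircle).
The farthest pair is P–S with squared distance 53. The circle on this segment as diameter has centre (-5, -2.5) and r² = 53/4 = 13.25.
Check Q: distance² to centre = 7.25 ≤ 13.25, so it lies inside.
All remaining points lie in this disk, and no smaller disk contains both endpoints, so this is the minimum enclosing circle.
Diameter = 2r = 2√(13.25) ≈ 7.280.

7.280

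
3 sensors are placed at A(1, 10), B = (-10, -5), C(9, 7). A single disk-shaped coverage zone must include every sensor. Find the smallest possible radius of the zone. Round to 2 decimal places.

Side lengths²: AB² = 346, AC² = 73, BC² = 505.
Since BC² = 505 ≥ 346 + 73 = 419, the angle opposite BC is not acute, so the smallest enclosing circle has BC as diameter.
Centre = midpoint of BC = (-0.5, 1), r² = 505/4 = 126.25.
r = √(126.25) ≈ 11.24.

11.24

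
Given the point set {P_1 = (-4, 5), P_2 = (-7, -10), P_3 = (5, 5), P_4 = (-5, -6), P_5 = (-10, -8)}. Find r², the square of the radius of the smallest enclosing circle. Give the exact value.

98.5

The farthest pair is P_3–P_5 with squared distance 394. The circle on this segment as diameter has centre (-2.5, -1.5) and r² = 394/4 = 98.5.
Check P_1: distance² to centre = 44.5 ≤ 98.5, so it lies inside.
All remaining points lie in this disk, and no smaller disk contains both endpoints, so this is the minimum enclosing circle.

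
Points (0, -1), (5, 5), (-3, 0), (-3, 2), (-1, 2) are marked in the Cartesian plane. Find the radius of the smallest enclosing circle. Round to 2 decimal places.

The minimum enclosing circle of a finite set is fixed by two of the points (as a diameter) or three (as a circumcircle).
The farthest pair is (5, 5)–(-3, 0) with squared distance 89. The circle on this segment as diameter has centre (1, 2.5) and r² = 89/4 = 22.25.
Check (0, -1): distance² to centre = 13.25 ≤ 22.25, so it lies inside.
All remaining points lie in this disk, and no smaller disk contains both endpoints, so this is the minimum enclosing circle.
r = √(22.25) ≈ 4.72.

4.72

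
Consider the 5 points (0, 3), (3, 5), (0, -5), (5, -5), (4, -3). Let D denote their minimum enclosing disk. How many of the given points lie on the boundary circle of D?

3

By Welzl's lemma the MEC is supported by two points (diametrically opposite) or three points (on a circumcircle).
The minimum enclosing circle is determined by three boundary points: (3, 5), (0, -5), (5, -5).
Their circumcentre is (2.5, -0.3) with r² = 28.34.
The farthest remaining point (0, 3) is at distance² 17.14 ≤ 28.34.
The points at distance exactly r from the centre are (3, 5), (0, -5), (5, -5) — 3 points.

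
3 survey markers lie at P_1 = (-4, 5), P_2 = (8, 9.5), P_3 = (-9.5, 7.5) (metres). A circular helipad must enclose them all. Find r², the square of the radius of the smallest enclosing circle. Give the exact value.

Side lengths²: P_1P_2² = 164.25, P_1P_3² = 36.5, P_2P_3² = 310.25.
Since P_2P_3² = 310.25 ≥ 164.25 + 36.5 = 200.75, the angle opposite P_2P_3 is not acute, so the smallest enclosing circle has P_2P_3 as diameter.
Centre = midpoint of P_2P_3 = (-0.75, 8.5), r² = 310.25/4 = 77.5625.

77.5625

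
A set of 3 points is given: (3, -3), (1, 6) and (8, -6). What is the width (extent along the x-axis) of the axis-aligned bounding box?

7

max x = 8, min x = 1, so width = 7.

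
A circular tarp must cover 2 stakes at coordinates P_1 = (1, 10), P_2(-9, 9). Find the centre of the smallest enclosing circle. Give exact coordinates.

(-4, 9.5)

The smallest circle enclosing two points has them as diameter endpoints.
Centre = midpoint = (-4, 9.5); r² = |P_1P_2|²/4 = 101/4 = 25.25.
Centre = (-4, 9.5).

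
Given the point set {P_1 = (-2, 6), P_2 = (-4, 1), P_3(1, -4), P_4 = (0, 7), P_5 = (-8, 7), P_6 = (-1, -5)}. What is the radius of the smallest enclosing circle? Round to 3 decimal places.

7.106

The minimum enclosing circle of a finite set is fixed by two of the points (as a diameter) or three (as a circumcircle).
The farthest pair is P_3–P_5 with squared distance 202. The circle on this segment as diameter has centre (-3.5, 1.5) and r² = 202/4 = 50.5.
Check P_1: distance² to centre = 22.5 ≤ 50.5, so it lies inside.
All remaining points lie in this disk, and no smaller disk contains both endpoints, so this is the minimum enclosing circle.
r = √(50.5) ≈ 7.106.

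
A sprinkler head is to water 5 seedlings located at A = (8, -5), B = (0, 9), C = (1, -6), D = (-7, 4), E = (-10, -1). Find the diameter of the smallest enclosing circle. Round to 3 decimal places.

19.113

A smallest enclosing disk is always determined by at most three of the input points on its boundary.
The minimum enclosing circle is determined by three boundary points: A, B, E.
Their circumcentre is (-5/11, -6/11) with r² = 11050/121.
The farthest remaining point D is at distance² 7684/121 ≤ 11050/121.
Diameter = 2r = 2√(11050/121) ≈ 19.113.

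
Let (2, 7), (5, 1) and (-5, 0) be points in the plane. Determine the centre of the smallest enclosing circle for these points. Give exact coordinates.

Call the three points A, B, C in the order given.
Side lengths²: AB² = 45, AC² = 98, BC² = 101.
Since BC² = 101 < 98 + 45 = 143, the triangle is acute, so the smallest enclosing circle is the circumcircle.
Circumcentre = (-1/6, 13/6), r² = 505/18.
Centre = (-1/6, 13/6).

(-1/6, 13/6)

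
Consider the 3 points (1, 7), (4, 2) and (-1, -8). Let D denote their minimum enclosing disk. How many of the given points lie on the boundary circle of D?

2

Call the three points A, B, C in the order given.
Side lengths²: AB² = 34, AC² = 229, BC² = 125.
Since AC² = 229 ≥ 125 + 34 = 159, the angle opposite AC is not acute, so the smallest enclosing circle has AC as diameter.
Centre = midpoint of AC = (0, -0.5), r² = 229/4 = 57.25.
The points at distance exactly r from the centre are (1, 7), (-1, -8) — 2 points.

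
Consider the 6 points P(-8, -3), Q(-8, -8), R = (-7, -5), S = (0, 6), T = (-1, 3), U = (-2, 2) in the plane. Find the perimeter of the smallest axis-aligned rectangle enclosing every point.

Width = max x − min x = 0 − (-8) = 8.
Height = max y − min y = 6 − (-8) = 14.
Perimeter = 2(8 + 14) = 44.

44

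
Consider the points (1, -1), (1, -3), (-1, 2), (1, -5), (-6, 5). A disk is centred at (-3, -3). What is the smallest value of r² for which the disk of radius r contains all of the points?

73

The required radius is the distance from (-3, -3) to the farthest point.
Squared distances: 20, 16, 29, 20, 73.
Maximum is 73, attained at (-6, 5).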